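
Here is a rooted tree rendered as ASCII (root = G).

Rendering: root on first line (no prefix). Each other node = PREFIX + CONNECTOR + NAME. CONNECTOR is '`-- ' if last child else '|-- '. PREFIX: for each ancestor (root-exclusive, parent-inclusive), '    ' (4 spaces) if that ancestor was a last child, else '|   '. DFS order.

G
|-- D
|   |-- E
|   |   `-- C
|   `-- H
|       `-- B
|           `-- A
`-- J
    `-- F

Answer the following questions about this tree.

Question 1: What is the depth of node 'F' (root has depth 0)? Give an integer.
Path from root to F: G -> J -> F
Depth = number of edges = 2

Answer: 2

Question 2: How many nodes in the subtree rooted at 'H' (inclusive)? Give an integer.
Subtree rooted at H contains: A, B, H
Count = 3

Answer: 3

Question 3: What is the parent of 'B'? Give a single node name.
Answer: H

Derivation:
Scan adjacency: B appears as child of H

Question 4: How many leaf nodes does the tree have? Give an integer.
Leaves (nodes with no children): A, C, F

Answer: 3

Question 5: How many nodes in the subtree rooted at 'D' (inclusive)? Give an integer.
Answer: 6

Derivation:
Subtree rooted at D contains: A, B, C, D, E, H
Count = 6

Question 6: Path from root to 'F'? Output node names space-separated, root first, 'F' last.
Answer: G J F

Derivation:
Walk down from root: G -> J -> F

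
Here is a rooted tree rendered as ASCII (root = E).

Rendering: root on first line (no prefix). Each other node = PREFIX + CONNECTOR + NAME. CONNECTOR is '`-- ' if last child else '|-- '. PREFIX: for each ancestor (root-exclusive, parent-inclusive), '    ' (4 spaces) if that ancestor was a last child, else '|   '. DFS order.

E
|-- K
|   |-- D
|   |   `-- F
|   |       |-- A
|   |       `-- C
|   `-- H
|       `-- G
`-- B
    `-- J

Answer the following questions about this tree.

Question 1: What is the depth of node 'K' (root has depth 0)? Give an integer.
Answer: 1

Derivation:
Path from root to K: E -> K
Depth = number of edges = 1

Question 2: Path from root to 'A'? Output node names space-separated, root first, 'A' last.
Walk down from root: E -> K -> D -> F -> A

Answer: E K D F A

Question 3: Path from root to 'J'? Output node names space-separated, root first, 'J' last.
Walk down from root: E -> B -> J

Answer: E B J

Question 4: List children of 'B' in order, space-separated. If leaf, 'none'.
Node B's children (from adjacency): J

Answer: J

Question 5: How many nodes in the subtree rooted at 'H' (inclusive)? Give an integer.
Answer: 2

Derivation:
Subtree rooted at H contains: G, H
Count = 2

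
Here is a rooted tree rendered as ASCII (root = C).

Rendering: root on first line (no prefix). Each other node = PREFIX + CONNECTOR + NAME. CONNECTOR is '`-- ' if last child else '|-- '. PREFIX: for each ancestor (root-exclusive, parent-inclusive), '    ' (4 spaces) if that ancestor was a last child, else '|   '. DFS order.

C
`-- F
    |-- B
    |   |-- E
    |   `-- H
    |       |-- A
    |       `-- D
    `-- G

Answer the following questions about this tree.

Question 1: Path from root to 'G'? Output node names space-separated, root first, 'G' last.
Answer: C F G

Derivation:
Walk down from root: C -> F -> G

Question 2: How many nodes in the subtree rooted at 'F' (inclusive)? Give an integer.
Subtree rooted at F contains: A, B, D, E, F, G, H
Count = 7

Answer: 7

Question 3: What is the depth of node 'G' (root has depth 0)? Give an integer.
Path from root to G: C -> F -> G
Depth = number of edges = 2

Answer: 2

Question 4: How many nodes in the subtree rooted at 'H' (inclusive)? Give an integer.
Subtree rooted at H contains: A, D, H
Count = 3

Answer: 3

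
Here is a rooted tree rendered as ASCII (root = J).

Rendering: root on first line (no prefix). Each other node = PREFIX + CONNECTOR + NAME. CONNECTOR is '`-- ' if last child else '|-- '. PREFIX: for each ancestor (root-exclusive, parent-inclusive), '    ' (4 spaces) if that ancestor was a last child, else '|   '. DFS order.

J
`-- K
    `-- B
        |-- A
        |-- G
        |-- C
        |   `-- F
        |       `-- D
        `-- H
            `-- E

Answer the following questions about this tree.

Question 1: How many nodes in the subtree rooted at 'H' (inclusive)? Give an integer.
Subtree rooted at H contains: E, H
Count = 2

Answer: 2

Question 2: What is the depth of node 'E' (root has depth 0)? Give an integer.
Answer: 4

Derivation:
Path from root to E: J -> K -> B -> H -> E
Depth = number of edges = 4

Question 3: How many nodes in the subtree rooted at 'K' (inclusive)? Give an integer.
Answer: 9

Derivation:
Subtree rooted at K contains: A, B, C, D, E, F, G, H, K
Count = 9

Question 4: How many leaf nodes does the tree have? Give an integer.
Leaves (nodes with no children): A, D, E, G

Answer: 4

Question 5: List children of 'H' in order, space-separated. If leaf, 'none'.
Node H's children (from adjacency): E

Answer: E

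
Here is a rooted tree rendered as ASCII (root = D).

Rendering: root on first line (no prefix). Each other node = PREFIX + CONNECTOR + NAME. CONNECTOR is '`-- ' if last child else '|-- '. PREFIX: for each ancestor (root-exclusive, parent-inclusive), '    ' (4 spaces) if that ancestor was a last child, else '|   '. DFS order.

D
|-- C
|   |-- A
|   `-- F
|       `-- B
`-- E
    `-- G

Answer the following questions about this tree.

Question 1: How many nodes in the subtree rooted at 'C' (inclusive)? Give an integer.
Answer: 4

Derivation:
Subtree rooted at C contains: A, B, C, F
Count = 4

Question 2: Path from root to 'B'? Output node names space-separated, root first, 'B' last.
Walk down from root: D -> C -> F -> B

Answer: D C F B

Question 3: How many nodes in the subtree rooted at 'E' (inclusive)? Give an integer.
Subtree rooted at E contains: E, G
Count = 2

Answer: 2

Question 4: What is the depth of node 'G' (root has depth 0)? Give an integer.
Answer: 2

Derivation:
Path from root to G: D -> E -> G
Depth = number of edges = 2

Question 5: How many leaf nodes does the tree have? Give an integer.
Leaves (nodes with no children): A, B, G

Answer: 3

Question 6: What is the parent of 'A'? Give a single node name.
Answer: C

Derivation:
Scan adjacency: A appears as child of C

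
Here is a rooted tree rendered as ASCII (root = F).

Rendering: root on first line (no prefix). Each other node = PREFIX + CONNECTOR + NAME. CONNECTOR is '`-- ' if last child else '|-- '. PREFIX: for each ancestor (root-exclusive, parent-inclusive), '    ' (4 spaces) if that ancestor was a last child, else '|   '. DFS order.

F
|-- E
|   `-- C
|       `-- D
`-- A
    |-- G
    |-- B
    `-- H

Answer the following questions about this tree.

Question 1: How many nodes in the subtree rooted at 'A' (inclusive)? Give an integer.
Subtree rooted at A contains: A, B, G, H
Count = 4

Answer: 4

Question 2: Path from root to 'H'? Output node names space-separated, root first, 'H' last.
Answer: F A H

Derivation:
Walk down from root: F -> A -> H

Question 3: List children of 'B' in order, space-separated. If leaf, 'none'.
Answer: none

Derivation:
Node B's children (from adjacency): (leaf)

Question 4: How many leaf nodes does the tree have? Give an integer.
Leaves (nodes with no children): B, D, G, H

Answer: 4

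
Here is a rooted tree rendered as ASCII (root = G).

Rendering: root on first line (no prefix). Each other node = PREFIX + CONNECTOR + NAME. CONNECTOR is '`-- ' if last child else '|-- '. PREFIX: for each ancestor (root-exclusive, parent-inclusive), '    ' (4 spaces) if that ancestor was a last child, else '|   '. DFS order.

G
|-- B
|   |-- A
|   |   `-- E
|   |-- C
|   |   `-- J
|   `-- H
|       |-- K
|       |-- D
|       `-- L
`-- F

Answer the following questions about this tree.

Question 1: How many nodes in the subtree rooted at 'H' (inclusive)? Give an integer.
Subtree rooted at H contains: D, H, K, L
Count = 4

Answer: 4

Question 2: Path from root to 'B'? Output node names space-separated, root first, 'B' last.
Answer: G B

Derivation:
Walk down from root: G -> B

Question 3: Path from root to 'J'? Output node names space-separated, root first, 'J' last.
Walk down from root: G -> B -> C -> J

Answer: G B C J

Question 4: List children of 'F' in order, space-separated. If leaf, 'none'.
Node F's children (from adjacency): (leaf)

Answer: none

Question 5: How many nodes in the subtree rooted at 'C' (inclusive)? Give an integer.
Subtree rooted at C contains: C, J
Count = 2

Answer: 2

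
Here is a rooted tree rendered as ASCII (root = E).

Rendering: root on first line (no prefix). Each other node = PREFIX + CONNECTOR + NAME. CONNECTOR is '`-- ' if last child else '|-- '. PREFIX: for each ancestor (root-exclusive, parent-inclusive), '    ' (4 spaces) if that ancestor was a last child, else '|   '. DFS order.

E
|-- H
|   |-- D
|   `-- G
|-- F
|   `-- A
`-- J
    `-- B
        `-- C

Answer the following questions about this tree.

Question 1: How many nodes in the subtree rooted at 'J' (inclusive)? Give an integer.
Subtree rooted at J contains: B, C, J
Count = 3

Answer: 3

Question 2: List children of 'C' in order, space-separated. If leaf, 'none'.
Answer: none

Derivation:
Node C's children (from adjacency): (leaf)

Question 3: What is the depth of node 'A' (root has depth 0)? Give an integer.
Path from root to A: E -> F -> A
Depth = number of edges = 2

Answer: 2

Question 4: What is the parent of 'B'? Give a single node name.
Answer: J

Derivation:
Scan adjacency: B appears as child of J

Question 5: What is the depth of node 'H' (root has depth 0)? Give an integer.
Answer: 1

Derivation:
Path from root to H: E -> H
Depth = number of edges = 1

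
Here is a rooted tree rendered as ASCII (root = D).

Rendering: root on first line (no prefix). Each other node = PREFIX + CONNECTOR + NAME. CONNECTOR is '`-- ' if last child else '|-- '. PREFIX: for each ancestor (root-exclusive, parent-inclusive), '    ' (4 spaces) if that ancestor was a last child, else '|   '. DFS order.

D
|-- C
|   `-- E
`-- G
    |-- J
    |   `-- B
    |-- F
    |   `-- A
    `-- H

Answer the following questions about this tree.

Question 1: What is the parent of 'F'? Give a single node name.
Answer: G

Derivation:
Scan adjacency: F appears as child of G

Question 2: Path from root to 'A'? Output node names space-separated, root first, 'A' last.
Answer: D G F A

Derivation:
Walk down from root: D -> G -> F -> A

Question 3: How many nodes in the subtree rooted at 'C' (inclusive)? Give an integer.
Subtree rooted at C contains: C, E
Count = 2

Answer: 2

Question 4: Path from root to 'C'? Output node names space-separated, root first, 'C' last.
Answer: D C

Derivation:
Walk down from root: D -> C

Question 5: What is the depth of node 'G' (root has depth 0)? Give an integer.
Answer: 1

Derivation:
Path from root to G: D -> G
Depth = number of edges = 1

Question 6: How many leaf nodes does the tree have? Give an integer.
Answer: 4

Derivation:
Leaves (nodes with no children): A, B, E, H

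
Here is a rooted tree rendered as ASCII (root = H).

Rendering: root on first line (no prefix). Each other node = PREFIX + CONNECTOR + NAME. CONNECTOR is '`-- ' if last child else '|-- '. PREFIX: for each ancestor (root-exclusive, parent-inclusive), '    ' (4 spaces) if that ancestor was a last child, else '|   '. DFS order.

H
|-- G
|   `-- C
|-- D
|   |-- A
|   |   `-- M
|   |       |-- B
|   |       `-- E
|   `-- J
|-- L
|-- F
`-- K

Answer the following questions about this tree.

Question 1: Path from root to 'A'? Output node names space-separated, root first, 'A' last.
Answer: H D A

Derivation:
Walk down from root: H -> D -> A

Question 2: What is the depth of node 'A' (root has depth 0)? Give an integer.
Answer: 2

Derivation:
Path from root to A: H -> D -> A
Depth = number of edges = 2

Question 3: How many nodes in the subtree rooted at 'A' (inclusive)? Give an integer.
Answer: 4

Derivation:
Subtree rooted at A contains: A, B, E, M
Count = 4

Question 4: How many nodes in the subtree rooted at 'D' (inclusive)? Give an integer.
Subtree rooted at D contains: A, B, D, E, J, M
Count = 6

Answer: 6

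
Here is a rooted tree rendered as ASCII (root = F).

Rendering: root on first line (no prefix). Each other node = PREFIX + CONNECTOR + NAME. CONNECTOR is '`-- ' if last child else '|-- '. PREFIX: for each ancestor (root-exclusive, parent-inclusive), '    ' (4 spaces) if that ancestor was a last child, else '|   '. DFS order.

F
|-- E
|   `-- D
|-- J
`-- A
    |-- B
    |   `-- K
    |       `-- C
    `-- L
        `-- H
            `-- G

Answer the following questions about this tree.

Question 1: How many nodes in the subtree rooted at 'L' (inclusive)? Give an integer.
Subtree rooted at L contains: G, H, L
Count = 3

Answer: 3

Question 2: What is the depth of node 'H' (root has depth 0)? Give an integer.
Answer: 3

Derivation:
Path from root to H: F -> A -> L -> H
Depth = number of edges = 3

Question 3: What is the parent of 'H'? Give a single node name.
Scan adjacency: H appears as child of L

Answer: L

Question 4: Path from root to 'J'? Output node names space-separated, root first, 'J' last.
Walk down from root: F -> J

Answer: F J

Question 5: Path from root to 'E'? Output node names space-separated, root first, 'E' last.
Answer: F E

Derivation:
Walk down from root: F -> E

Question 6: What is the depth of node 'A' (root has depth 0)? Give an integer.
Answer: 1

Derivation:
Path from root to A: F -> A
Depth = number of edges = 1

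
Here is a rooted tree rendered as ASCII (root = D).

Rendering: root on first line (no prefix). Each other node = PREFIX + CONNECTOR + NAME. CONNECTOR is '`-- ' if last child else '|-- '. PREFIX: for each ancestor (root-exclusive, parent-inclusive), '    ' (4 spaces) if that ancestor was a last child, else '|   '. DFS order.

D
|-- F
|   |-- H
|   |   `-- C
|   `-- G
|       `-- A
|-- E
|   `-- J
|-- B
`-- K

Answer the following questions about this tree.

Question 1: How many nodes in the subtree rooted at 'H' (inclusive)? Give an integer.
Answer: 2

Derivation:
Subtree rooted at H contains: C, H
Count = 2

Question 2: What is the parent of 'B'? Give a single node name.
Answer: D

Derivation:
Scan adjacency: B appears as child of D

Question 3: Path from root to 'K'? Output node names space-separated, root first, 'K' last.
Walk down from root: D -> K

Answer: D K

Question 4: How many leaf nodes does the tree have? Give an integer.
Answer: 5

Derivation:
Leaves (nodes with no children): A, B, C, J, K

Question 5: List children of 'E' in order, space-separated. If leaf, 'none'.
Answer: J

Derivation:
Node E's children (from adjacency): J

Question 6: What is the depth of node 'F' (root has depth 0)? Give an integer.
Answer: 1

Derivation:
Path from root to F: D -> F
Depth = number of edges = 1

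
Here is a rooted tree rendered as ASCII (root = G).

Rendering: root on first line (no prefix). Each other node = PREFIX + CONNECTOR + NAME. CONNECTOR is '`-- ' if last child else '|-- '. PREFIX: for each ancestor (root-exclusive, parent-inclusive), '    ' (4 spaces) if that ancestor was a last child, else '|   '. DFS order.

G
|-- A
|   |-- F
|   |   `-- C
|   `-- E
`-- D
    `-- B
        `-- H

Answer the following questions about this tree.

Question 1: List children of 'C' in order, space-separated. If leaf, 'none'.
Node C's children (from adjacency): (leaf)

Answer: none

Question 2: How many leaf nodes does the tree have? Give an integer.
Leaves (nodes with no children): C, E, H

Answer: 3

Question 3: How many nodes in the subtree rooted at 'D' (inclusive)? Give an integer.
Answer: 3

Derivation:
Subtree rooted at D contains: B, D, H
Count = 3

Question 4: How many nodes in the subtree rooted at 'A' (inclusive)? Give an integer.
Subtree rooted at A contains: A, C, E, F
Count = 4

Answer: 4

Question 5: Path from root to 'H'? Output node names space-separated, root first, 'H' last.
Walk down from root: G -> D -> B -> H

Answer: G D B H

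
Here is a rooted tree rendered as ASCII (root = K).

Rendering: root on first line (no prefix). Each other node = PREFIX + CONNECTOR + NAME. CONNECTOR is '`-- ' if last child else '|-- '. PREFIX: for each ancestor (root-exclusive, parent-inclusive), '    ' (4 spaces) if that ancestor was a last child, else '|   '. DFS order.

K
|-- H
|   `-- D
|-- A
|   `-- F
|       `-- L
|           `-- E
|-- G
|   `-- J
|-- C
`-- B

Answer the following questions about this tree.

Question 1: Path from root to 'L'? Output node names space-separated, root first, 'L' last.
Answer: K A F L

Derivation:
Walk down from root: K -> A -> F -> L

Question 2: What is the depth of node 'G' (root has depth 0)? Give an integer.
Path from root to G: K -> G
Depth = number of edges = 1

Answer: 1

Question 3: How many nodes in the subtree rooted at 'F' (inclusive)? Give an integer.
Subtree rooted at F contains: E, F, L
Count = 3

Answer: 3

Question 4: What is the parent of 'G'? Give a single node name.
Answer: K

Derivation:
Scan adjacency: G appears as child of K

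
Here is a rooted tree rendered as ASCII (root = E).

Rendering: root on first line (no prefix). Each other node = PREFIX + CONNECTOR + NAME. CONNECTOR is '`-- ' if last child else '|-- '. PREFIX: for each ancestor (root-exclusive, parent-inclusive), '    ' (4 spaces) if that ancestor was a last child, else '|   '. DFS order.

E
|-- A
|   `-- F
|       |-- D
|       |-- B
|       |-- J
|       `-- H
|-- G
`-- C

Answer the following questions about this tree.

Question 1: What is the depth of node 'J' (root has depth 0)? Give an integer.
Path from root to J: E -> A -> F -> J
Depth = number of edges = 3

Answer: 3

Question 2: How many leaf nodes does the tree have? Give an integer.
Answer: 6

Derivation:
Leaves (nodes with no children): B, C, D, G, H, J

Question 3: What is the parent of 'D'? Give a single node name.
Answer: F

Derivation:
Scan adjacency: D appears as child of F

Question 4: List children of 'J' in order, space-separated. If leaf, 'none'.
Node J's children (from adjacency): (leaf)

Answer: none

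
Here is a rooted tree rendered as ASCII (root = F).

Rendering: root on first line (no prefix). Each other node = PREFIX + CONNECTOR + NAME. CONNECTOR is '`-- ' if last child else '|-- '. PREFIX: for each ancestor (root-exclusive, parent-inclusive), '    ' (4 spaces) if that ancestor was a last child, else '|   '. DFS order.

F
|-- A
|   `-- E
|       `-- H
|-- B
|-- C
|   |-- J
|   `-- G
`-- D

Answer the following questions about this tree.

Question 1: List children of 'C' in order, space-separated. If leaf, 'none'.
Answer: J G

Derivation:
Node C's children (from adjacency): J, G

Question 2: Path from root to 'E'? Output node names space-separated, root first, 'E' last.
Answer: F A E

Derivation:
Walk down from root: F -> A -> E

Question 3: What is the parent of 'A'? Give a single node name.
Answer: F

Derivation:
Scan adjacency: A appears as child of F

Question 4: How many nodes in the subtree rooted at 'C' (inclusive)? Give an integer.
Answer: 3

Derivation:
Subtree rooted at C contains: C, G, J
Count = 3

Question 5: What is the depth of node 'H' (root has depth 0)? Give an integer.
Path from root to H: F -> A -> E -> H
Depth = number of edges = 3

Answer: 3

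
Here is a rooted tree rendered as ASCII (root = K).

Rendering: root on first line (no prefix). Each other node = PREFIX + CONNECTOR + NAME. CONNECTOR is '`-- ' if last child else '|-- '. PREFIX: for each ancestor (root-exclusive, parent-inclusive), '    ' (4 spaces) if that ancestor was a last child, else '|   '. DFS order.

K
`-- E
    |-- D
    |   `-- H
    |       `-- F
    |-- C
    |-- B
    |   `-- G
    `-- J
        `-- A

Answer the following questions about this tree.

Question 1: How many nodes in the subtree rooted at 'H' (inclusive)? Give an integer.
Answer: 2

Derivation:
Subtree rooted at H contains: F, H
Count = 2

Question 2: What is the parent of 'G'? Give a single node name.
Scan adjacency: G appears as child of B

Answer: B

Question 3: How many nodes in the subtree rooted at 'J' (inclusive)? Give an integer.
Answer: 2

Derivation:
Subtree rooted at J contains: A, J
Count = 2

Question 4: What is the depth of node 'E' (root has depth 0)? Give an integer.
Path from root to E: K -> E
Depth = number of edges = 1

Answer: 1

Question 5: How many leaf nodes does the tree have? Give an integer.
Leaves (nodes with no children): A, C, F, G

Answer: 4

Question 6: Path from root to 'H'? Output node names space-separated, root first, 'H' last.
Answer: K E D H

Derivation:
Walk down from root: K -> E -> D -> H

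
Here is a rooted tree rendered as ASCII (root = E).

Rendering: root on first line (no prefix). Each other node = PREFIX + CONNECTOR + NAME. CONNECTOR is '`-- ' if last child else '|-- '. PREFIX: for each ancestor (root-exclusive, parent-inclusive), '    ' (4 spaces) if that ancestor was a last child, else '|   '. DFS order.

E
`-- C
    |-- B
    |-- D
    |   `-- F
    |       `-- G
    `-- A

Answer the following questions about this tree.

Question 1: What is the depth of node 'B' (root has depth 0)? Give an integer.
Path from root to B: E -> C -> B
Depth = number of edges = 2

Answer: 2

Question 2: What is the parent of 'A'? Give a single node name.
Answer: C

Derivation:
Scan adjacency: A appears as child of C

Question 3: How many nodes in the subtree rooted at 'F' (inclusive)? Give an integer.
Answer: 2

Derivation:
Subtree rooted at F contains: F, G
Count = 2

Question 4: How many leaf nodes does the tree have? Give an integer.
Answer: 3

Derivation:
Leaves (nodes with no children): A, B, G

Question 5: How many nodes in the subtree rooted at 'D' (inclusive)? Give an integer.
Subtree rooted at D contains: D, F, G
Count = 3

Answer: 3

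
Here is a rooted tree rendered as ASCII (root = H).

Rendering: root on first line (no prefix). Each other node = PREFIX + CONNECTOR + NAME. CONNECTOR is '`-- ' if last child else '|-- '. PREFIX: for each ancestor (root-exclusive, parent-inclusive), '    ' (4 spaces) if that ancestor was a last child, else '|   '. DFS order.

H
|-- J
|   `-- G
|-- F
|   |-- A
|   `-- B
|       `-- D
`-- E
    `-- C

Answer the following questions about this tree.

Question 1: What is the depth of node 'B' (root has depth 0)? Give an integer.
Path from root to B: H -> F -> B
Depth = number of edges = 2

Answer: 2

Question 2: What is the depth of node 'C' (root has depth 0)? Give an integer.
Answer: 2

Derivation:
Path from root to C: H -> E -> C
Depth = number of edges = 2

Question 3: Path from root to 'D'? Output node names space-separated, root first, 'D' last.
Answer: H F B D

Derivation:
Walk down from root: H -> F -> B -> D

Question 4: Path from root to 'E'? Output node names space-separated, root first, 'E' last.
Walk down from root: H -> E

Answer: H E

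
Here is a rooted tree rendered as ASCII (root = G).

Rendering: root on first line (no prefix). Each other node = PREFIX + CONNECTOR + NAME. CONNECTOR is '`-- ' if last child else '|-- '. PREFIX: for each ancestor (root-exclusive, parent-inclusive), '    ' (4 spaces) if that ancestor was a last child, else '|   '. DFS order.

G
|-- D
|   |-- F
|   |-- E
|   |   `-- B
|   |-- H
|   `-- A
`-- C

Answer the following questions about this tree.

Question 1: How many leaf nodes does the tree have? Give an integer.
Answer: 5

Derivation:
Leaves (nodes with no children): A, B, C, F, H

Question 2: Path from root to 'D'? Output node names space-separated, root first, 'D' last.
Answer: G D

Derivation:
Walk down from root: G -> D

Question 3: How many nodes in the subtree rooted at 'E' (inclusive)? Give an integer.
Answer: 2

Derivation:
Subtree rooted at E contains: B, E
Count = 2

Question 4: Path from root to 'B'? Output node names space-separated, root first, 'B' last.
Answer: G D E B

Derivation:
Walk down from root: G -> D -> E -> B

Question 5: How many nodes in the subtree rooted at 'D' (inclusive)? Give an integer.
Answer: 6

Derivation:
Subtree rooted at D contains: A, B, D, E, F, H
Count = 6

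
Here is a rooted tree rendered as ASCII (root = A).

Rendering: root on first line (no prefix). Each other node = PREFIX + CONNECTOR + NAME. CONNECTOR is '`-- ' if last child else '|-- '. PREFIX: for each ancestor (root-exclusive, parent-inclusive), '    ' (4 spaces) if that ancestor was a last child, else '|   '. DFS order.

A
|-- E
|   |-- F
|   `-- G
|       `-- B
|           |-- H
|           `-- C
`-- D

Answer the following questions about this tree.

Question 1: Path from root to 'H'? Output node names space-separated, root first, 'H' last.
Answer: A E G B H

Derivation:
Walk down from root: A -> E -> G -> B -> H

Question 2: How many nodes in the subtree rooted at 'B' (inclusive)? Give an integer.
Answer: 3

Derivation:
Subtree rooted at B contains: B, C, H
Count = 3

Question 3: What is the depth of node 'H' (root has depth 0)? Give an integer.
Path from root to H: A -> E -> G -> B -> H
Depth = number of edges = 4

Answer: 4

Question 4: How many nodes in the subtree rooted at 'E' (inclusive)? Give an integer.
Answer: 6

Derivation:
Subtree rooted at E contains: B, C, E, F, G, H
Count = 6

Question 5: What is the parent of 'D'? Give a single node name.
Answer: A

Derivation:
Scan adjacency: D appears as child of A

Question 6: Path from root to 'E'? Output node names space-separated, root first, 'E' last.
Answer: A E

Derivation:
Walk down from root: A -> E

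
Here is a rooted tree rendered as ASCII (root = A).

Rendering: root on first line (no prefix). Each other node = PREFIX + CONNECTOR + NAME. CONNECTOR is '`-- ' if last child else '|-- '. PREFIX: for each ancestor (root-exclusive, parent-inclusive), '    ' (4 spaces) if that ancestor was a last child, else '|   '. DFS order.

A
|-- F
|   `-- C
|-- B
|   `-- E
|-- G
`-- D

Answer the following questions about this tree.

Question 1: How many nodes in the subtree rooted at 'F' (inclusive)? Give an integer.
Answer: 2

Derivation:
Subtree rooted at F contains: C, F
Count = 2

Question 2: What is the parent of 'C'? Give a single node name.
Scan adjacency: C appears as child of F

Answer: F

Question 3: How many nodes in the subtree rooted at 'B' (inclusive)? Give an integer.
Subtree rooted at B contains: B, E
Count = 2

Answer: 2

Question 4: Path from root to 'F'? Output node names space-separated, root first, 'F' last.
Walk down from root: A -> F

Answer: A F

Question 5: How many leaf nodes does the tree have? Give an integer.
Answer: 4

Derivation:
Leaves (nodes with no children): C, D, E, G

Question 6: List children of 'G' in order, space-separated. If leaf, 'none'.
Answer: none

Derivation:
Node G's children (from adjacency): (leaf)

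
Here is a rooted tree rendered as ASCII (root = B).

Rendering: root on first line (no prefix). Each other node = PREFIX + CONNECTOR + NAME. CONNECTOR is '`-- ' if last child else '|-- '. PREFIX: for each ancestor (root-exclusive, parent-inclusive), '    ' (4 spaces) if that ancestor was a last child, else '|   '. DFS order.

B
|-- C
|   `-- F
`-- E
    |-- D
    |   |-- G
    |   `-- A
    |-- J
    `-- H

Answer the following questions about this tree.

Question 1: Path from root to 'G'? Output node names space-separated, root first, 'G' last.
Answer: B E D G

Derivation:
Walk down from root: B -> E -> D -> G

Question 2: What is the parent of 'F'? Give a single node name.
Answer: C

Derivation:
Scan adjacency: F appears as child of C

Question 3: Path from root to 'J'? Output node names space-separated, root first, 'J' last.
Answer: B E J

Derivation:
Walk down from root: B -> E -> J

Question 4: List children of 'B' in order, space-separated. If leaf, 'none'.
Node B's children (from adjacency): C, E

Answer: C E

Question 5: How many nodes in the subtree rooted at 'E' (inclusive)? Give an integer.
Answer: 6

Derivation:
Subtree rooted at E contains: A, D, E, G, H, J
Count = 6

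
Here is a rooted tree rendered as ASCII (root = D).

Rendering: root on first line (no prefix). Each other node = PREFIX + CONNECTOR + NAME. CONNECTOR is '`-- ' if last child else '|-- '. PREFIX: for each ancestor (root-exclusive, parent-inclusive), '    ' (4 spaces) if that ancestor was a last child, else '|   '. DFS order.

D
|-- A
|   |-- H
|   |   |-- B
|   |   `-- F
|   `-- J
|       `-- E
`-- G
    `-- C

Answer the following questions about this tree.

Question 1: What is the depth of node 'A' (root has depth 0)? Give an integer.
Answer: 1

Derivation:
Path from root to A: D -> A
Depth = number of edges = 1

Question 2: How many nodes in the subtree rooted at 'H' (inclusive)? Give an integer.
Subtree rooted at H contains: B, F, H
Count = 3

Answer: 3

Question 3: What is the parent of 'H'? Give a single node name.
Answer: A

Derivation:
Scan adjacency: H appears as child of A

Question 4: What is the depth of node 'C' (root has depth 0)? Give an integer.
Path from root to C: D -> G -> C
Depth = number of edges = 2

Answer: 2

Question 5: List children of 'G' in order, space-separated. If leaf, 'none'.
Answer: C

Derivation:
Node G's children (from adjacency): C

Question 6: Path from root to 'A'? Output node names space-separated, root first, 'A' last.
Walk down from root: D -> A

Answer: D A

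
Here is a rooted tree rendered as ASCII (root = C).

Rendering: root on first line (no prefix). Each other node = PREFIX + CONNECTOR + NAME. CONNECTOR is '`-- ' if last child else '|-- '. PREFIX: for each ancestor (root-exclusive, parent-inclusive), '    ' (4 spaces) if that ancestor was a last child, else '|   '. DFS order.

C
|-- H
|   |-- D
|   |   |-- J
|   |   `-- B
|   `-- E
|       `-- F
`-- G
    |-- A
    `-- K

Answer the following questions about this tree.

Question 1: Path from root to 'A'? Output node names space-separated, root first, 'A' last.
Answer: C G A

Derivation:
Walk down from root: C -> G -> A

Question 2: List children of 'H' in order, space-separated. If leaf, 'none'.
Node H's children (from adjacency): D, E

Answer: D E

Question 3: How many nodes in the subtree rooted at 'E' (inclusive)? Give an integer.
Subtree rooted at E contains: E, F
Count = 2

Answer: 2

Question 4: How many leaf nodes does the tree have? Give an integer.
Leaves (nodes with no children): A, B, F, J, K

Answer: 5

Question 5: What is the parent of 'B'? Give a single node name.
Answer: D

Derivation:
Scan adjacency: B appears as child of D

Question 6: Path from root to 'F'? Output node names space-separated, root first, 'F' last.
Walk down from root: C -> H -> E -> F

Answer: C H E F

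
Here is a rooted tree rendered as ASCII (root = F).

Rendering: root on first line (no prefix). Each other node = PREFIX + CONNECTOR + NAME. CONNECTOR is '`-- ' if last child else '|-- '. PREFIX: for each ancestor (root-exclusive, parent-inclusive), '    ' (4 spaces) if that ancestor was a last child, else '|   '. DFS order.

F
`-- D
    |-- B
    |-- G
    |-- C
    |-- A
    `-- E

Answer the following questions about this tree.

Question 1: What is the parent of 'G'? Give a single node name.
Scan adjacency: G appears as child of D

Answer: D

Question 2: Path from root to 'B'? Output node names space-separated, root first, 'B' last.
Walk down from root: F -> D -> B

Answer: F D B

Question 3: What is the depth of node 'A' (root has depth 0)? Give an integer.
Path from root to A: F -> D -> A
Depth = number of edges = 2

Answer: 2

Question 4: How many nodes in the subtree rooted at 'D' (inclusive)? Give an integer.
Answer: 6

Derivation:
Subtree rooted at D contains: A, B, C, D, E, G
Count = 6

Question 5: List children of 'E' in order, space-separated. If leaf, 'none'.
Node E's children (from adjacency): (leaf)

Answer: none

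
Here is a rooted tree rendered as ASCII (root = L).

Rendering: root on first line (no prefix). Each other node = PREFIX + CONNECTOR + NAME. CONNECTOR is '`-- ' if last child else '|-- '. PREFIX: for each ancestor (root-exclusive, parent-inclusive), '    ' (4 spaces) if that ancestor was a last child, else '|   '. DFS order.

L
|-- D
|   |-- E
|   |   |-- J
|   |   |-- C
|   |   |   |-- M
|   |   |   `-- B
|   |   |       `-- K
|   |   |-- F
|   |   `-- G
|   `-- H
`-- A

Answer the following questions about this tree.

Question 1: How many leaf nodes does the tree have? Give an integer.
Leaves (nodes with no children): A, F, G, H, J, K, M

Answer: 7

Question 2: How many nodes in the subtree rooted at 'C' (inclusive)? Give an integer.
Answer: 4

Derivation:
Subtree rooted at C contains: B, C, K, M
Count = 4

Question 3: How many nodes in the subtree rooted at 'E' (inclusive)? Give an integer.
Answer: 8

Derivation:
Subtree rooted at E contains: B, C, E, F, G, J, K, M
Count = 8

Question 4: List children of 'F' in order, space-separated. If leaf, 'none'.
Node F's children (from adjacency): (leaf)

Answer: none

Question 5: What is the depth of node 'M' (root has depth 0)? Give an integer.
Path from root to M: L -> D -> E -> C -> M
Depth = number of edges = 4

Answer: 4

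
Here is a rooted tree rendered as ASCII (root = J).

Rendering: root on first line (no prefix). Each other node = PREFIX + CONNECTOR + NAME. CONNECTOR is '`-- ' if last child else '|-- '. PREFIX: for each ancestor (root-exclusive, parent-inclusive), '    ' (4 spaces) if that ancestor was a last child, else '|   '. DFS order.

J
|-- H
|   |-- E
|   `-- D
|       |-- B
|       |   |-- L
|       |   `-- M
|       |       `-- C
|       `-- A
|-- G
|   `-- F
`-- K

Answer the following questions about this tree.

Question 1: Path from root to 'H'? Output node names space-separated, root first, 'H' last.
Walk down from root: J -> H

Answer: J H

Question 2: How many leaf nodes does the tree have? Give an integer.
Leaves (nodes with no children): A, C, E, F, K, L

Answer: 6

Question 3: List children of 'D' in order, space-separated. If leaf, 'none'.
Answer: B A

Derivation:
Node D's children (from adjacency): B, A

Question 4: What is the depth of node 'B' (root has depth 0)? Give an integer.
Answer: 3

Derivation:
Path from root to B: J -> H -> D -> B
Depth = number of edges = 3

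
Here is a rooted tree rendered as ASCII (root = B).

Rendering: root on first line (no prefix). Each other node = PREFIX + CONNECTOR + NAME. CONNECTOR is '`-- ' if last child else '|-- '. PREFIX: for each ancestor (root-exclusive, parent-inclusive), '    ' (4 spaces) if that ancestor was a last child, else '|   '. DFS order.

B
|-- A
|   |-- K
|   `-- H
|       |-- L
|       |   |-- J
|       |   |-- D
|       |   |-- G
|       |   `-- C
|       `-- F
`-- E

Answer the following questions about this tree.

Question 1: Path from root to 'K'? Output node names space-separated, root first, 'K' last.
Walk down from root: B -> A -> K

Answer: B A K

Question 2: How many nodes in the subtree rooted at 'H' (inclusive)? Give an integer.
Subtree rooted at H contains: C, D, F, G, H, J, L
Count = 7

Answer: 7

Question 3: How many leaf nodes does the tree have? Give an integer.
Leaves (nodes with no children): C, D, E, F, G, J, K

Answer: 7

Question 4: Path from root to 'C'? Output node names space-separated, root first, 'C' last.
Answer: B A H L C

Derivation:
Walk down from root: B -> A -> H -> L -> C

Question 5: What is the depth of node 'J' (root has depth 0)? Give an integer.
Path from root to J: B -> A -> H -> L -> J
Depth = number of edges = 4

Answer: 4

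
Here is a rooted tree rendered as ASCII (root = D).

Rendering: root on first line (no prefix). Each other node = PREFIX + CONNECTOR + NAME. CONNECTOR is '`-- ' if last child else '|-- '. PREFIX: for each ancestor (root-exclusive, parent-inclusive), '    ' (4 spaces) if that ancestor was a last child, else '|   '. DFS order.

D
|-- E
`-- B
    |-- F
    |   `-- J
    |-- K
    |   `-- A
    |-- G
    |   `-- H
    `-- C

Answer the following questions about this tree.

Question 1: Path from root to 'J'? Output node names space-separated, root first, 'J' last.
Answer: D B F J

Derivation:
Walk down from root: D -> B -> F -> J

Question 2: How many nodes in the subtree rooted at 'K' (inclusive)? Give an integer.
Subtree rooted at K contains: A, K
Count = 2

Answer: 2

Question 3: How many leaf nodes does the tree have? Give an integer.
Answer: 5

Derivation:
Leaves (nodes with no children): A, C, E, H, J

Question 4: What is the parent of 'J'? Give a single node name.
Scan adjacency: J appears as child of F

Answer: F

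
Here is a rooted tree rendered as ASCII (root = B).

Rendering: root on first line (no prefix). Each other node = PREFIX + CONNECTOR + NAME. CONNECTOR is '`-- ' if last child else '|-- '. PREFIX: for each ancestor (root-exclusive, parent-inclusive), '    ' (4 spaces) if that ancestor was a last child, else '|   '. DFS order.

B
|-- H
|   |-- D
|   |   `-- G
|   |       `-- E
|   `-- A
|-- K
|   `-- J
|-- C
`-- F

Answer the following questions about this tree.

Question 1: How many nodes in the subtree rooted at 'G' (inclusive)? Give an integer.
Subtree rooted at G contains: E, G
Count = 2

Answer: 2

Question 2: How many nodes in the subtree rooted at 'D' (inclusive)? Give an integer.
Answer: 3

Derivation:
Subtree rooted at D contains: D, E, G
Count = 3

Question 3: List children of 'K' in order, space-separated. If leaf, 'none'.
Node K's children (from adjacency): J

Answer: J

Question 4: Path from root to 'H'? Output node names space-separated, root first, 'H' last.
Answer: B H

Derivation:
Walk down from root: B -> H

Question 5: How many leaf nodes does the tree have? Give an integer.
Leaves (nodes with no children): A, C, E, F, J

Answer: 5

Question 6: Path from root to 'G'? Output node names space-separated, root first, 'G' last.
Walk down from root: B -> H -> D -> G

Answer: B H D G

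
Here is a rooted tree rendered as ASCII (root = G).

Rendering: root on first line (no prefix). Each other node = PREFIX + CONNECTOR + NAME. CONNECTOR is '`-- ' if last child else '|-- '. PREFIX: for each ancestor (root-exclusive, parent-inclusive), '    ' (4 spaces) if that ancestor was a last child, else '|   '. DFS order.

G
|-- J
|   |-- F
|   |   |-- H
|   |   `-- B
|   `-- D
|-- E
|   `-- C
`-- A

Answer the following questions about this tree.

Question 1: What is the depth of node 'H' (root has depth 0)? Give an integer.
Answer: 3

Derivation:
Path from root to H: G -> J -> F -> H
Depth = number of edges = 3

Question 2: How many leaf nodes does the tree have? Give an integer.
Leaves (nodes with no children): A, B, C, D, H

Answer: 5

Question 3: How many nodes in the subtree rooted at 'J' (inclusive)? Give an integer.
Answer: 5

Derivation:
Subtree rooted at J contains: B, D, F, H, J
Count = 5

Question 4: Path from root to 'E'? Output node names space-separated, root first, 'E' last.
Walk down from root: G -> E

Answer: G E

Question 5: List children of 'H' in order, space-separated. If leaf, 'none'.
Node H's children (from adjacency): (leaf)

Answer: none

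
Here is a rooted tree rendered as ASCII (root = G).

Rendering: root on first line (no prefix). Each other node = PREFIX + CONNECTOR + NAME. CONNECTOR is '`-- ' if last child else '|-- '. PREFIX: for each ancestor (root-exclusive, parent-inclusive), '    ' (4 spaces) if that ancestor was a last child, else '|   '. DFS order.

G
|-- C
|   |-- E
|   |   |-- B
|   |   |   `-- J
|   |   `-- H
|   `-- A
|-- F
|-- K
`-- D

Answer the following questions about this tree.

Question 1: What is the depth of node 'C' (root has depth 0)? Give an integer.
Answer: 1

Derivation:
Path from root to C: G -> C
Depth = number of edges = 1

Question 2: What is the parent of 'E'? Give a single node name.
Answer: C

Derivation:
Scan adjacency: E appears as child of C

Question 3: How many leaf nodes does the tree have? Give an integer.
Answer: 6

Derivation:
Leaves (nodes with no children): A, D, F, H, J, K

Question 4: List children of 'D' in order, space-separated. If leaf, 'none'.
Node D's children (from adjacency): (leaf)

Answer: none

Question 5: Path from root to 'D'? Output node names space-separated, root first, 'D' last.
Answer: G D

Derivation:
Walk down from root: G -> D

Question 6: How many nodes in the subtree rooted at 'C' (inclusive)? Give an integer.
Subtree rooted at C contains: A, B, C, E, H, J
Count = 6

Answer: 6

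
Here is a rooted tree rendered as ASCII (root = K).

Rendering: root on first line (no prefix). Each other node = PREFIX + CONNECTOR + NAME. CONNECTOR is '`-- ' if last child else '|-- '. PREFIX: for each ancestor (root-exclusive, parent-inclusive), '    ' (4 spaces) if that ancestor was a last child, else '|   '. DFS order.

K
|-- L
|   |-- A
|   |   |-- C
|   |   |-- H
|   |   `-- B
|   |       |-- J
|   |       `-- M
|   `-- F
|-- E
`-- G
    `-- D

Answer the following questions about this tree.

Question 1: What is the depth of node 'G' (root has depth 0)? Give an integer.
Answer: 1

Derivation:
Path from root to G: K -> G
Depth = number of edges = 1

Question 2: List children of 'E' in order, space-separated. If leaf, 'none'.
Node E's children (from adjacency): (leaf)

Answer: none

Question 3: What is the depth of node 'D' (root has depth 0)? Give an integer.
Path from root to D: K -> G -> D
Depth = number of edges = 2

Answer: 2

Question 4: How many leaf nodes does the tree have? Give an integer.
Answer: 7

Derivation:
Leaves (nodes with no children): C, D, E, F, H, J, M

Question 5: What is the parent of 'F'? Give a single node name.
Answer: L

Derivation:
Scan adjacency: F appears as child of L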